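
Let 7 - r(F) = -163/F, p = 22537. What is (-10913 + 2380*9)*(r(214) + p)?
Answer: 50691851553/214 ≈ 2.3688e+8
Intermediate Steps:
r(F) = 7 + 163/F (r(F) = 7 - (-163)/F = 7 + 163/F)
(-10913 + 2380*9)*(r(214) + p) = (-10913 + 2380*9)*((7 + 163/214) + 22537) = (-10913 + 21420)*((7 + 163*(1/214)) + 22537) = 10507*((7 + 163/214) + 22537) = 10507*(1661/214 + 22537) = 10507*(4824579/214) = 50691851553/214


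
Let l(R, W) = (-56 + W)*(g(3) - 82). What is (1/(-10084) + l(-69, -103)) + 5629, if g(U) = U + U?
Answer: 178617891/10084 ≈ 17713.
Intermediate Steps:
g(U) = 2*U
l(R, W) = 4256 - 76*W (l(R, W) = (-56 + W)*(2*3 - 82) = (-56 + W)*(6 - 82) = (-56 + W)*(-76) = 4256 - 76*W)
(1/(-10084) + l(-69, -103)) + 5629 = (1/(-10084) + (4256 - 76*(-103))) + 5629 = (-1/10084 + (4256 + 7828)) + 5629 = (-1/10084 + 12084) + 5629 = 121855055/10084 + 5629 = 178617891/10084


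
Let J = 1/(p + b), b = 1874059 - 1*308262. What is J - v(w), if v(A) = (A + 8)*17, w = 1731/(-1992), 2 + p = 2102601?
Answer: -73821883839/608953736 ≈ -121.23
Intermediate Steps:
p = 2102599 (p = -2 + 2102601 = 2102599)
b = 1565797 (b = 1874059 - 308262 = 1565797)
w = -577/664 (w = 1731*(-1/1992) = -577/664 ≈ -0.86898)
v(A) = 136 + 17*A (v(A) = (8 + A)*17 = 136 + 17*A)
J = 1/3668396 (J = 1/(2102599 + 1565797) = 1/3668396 ≈ 2.7260e-7)
J - v(w) = 1/3668396 - (136 + 17*(-577/664)) = 1/3668396 - (136 - 9809/664) = 1/3668396 - 1*80495/664 = 1/3668396 - 80495/664 = -73821883839/608953736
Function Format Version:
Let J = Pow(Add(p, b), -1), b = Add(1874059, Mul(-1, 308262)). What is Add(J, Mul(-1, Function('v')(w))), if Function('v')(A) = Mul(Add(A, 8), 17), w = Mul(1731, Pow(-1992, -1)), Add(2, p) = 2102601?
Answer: Rational(-73821883839, 608953736) ≈ -121.23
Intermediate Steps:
p = 2102599 (p = Add(-2, 2102601) = 2102599)
b = 1565797 (b = Add(1874059, -308262) = 1565797)
w = Rational(-577, 664) (w = Mul(1731, Rational(-1, 1992)) = Rational(-577, 664) ≈ -0.86898)
Function('v')(A) = Add(136, Mul(17, A)) (Function('v')(A) = Mul(Add(8, A), 17) = Add(136, Mul(17, A)))
J = Rational(1, 3668396) (J = Pow(Add(2102599, 1565797), -1) = Pow(3668396, -1) = Rational(1, 3668396) ≈ 2.7260e-7)
Add(J, Mul(-1, Function('v')(w))) = Add(Rational(1, 3668396), Mul(-1, Add(136, Mul(17, Rational(-577, 664))))) = Add(Rational(1, 3668396), Mul(-1, Add(136, Rational(-9809, 664)))) = Add(Rational(1, 3668396), Mul(-1, Rational(80495, 664))) = Add(Rational(1, 3668396), Rational(-80495, 664)) = Rational(-73821883839, 608953736)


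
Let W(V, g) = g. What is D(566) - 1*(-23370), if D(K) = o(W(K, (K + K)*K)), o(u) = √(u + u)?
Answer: 24502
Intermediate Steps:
o(u) = √2*√u (o(u) = √(2*u) = √2*√u)
D(K) = 2*√(K²) (D(K) = √2*√((K + K)*K) = √2*√((2*K)*K) = √2*√(2*K²) = √2*(√2*√(K²)) = 2*√(K²))
D(566) - 1*(-23370) = 2*√(566²) - 1*(-23370) = 2*√320356 + 23370 = 2*566 + 23370 = 1132 + 23370 = 24502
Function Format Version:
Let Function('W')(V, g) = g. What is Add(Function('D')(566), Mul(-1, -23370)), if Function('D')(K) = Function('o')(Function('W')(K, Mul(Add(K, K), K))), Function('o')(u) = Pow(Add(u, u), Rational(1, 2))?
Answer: 24502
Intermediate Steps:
Function('o')(u) = Mul(Pow(2, Rational(1, 2)), Pow(u, Rational(1, 2))) (Function('o')(u) = Pow(Mul(2, u), Rational(1, 2)) = Mul(Pow(2, Rational(1, 2)), Pow(u, Rational(1, 2))))
Function('D')(K) = Mul(2, Pow(Pow(K, 2), Rational(1, 2))) (Function('D')(K) = Mul(Pow(2, Rational(1, 2)), Pow(Mul(Add(K, K), K), Rational(1, 2))) = Mul(Pow(2, Rational(1, 2)), Pow(Mul(Mul(2, K), K), Rational(1, 2))) = Mul(Pow(2, Rational(1, 2)), Pow(Mul(2, Pow(K, 2)), Rational(1, 2))) = Mul(Pow(2, Rational(1, 2)), Mul(Pow(2, Rational(1, 2)), Pow(Pow(K, 2), Rational(1, 2)))) = Mul(2, Pow(Pow(K, 2), Rational(1, 2))))
Add(Function('D')(566), Mul(-1, -23370)) = Add(Mul(2, Pow(Pow(566, 2), Rational(1, 2))), Mul(-1, -23370)) = Add(Mul(2, Pow(320356, Rational(1, 2))), 23370) = Add(Mul(2, 566), 23370) = Add(1132, 23370) = 24502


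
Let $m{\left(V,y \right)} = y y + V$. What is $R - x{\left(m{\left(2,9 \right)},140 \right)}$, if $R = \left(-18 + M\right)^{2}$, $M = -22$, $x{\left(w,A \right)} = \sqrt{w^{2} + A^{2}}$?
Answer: $1600 - \sqrt{26489} \approx 1437.2$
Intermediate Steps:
$m{\left(V,y \right)} = V + y^{2}$ ($m{\left(V,y \right)} = y^{2} + V = V + y^{2}$)
$x{\left(w,A \right)} = \sqrt{A^{2} + w^{2}}$
$R = 1600$ ($R = \left(-18 - 22\right)^{2} = \left(-40\right)^{2} = 1600$)
$R - x{\left(m{\left(2,9 \right)},140 \right)} = 1600 - \sqrt{140^{2} + \left(2 + 9^{2}\right)^{2}} = 1600 - \sqrt{19600 + \left(2 + 81\right)^{2}} = 1600 - \sqrt{19600 + 83^{2}} = 1600 - \sqrt{19600 + 6889} = 1600 - \sqrt{26489}$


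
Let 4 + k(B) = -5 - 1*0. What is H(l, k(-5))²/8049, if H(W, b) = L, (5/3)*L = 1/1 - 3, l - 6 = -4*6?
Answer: 12/67075 ≈ 0.00017890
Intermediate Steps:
k(B) = -9 (k(B) = -4 + (-5 - 1*0) = -4 + (-5 + 0) = -4 - 5 = -9)
l = -18 (l = 6 - 4*6 = 6 - 24 = -18)
L = -6/5 (L = 3*(1/1 - 3)/5 = 3*(1*1 - 3)/5 = 3*(1 - 3)/5 = (⅗)*(-2) = -6/5 ≈ -1.2000)
H(W, b) = -6/5
H(l, k(-5))²/8049 = (-6/5)²/8049 = (36/25)*(1/8049) = 12/67075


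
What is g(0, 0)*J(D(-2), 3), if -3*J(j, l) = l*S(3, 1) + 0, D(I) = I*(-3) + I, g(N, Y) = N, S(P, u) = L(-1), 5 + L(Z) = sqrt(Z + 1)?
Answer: 0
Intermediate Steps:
L(Z) = -5 + sqrt(1 + Z) (L(Z) = -5 + sqrt(Z + 1) = -5 + sqrt(1 + Z))
S(P, u) = -5 (S(P, u) = -5 + sqrt(1 - 1) = -5 + sqrt(0) = -5 + 0 = -5)
D(I) = -2*I (D(I) = -3*I + I = -2*I)
J(j, l) = 5*l/3 (J(j, l) = -(l*(-5) + 0)/3 = -(-5*l + 0)/3 = -(-5)*l/3 = 5*l/3)
g(0, 0)*J(D(-2), 3) = 0*((5/3)*3) = 0*5 = 0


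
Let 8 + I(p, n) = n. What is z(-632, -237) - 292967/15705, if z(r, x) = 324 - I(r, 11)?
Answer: 4748338/15705 ≈ 302.35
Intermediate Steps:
I(p, n) = -8 + n
z(r, x) = 321 (z(r, x) = 324 - (-8 + 11) = 324 - 1*3 = 324 - 3 = 321)
z(-632, -237) - 292967/15705 = 321 - 292967/15705 = 4748338/15705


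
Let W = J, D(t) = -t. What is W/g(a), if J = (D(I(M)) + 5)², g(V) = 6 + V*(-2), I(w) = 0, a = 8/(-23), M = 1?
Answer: 575/154 ≈ 3.7338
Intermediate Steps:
a = -8/23 (a = 8*(-1/23) = -8/23 ≈ -0.34783)
g(V) = 6 - 2*V
J = 25 (J = (-1*0 + 5)² = (0 + 5)² = 5² = 25)
W = 25
W/g(a) = 25/(6 - 2*(-8/23)) = 25/(6 + 16/23) = 25/(154/23) = 25*(23/154) = 575/154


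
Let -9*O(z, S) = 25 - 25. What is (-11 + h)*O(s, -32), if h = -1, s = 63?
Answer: 0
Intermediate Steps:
O(z, S) = 0 (O(z, S) = -(25 - 25)/9 = -⅑*0 = 0)
(-11 + h)*O(s, -32) = (-11 - 1)*0 = -12*0 = 0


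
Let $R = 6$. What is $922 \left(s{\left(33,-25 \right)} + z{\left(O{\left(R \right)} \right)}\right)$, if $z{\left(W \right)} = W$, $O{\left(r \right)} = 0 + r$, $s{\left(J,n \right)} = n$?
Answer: $-17518$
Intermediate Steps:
$O{\left(r \right)} = r$
$922 \left(s{\left(33,-25 \right)} + z{\left(O{\left(R \right)} \right)}\right) = 922 \left(-25 + 6\right) = 922 \left(-19\right) = -17518$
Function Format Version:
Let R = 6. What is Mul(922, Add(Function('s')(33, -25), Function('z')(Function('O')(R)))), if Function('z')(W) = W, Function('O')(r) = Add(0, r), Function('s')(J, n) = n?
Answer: -17518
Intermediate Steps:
Function('O')(r) = r
Mul(922, Add(Function('s')(33, -25), Function('z')(Function('O')(R)))) = Mul(922, Add(-25, 6)) = Mul(922, -19) = -17518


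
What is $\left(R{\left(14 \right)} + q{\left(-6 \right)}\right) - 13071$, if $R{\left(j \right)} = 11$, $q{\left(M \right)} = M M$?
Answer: $-13024$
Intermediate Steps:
$q{\left(M \right)} = M^{2}$
$\left(R{\left(14 \right)} + q{\left(-6 \right)}\right) - 13071 = \left(11 + \left(-6\right)^{2}\right) - 13071 = \left(11 + 36\right) - 13071 = 47 - 13071 = -13024$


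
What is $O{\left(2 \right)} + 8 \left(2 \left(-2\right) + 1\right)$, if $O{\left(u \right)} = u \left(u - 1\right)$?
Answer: $-22$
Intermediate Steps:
$O{\left(u \right)} = u \left(-1 + u\right)$
$O{\left(2 \right)} + 8 \left(2 \left(-2\right) + 1\right) = 2 \left(-1 + 2\right) + 8 \left(2 \left(-2\right) + 1\right) = 2 \cdot 1 + 8 \left(-4 + 1\right) = 2 + 8 \left(-3\right) = 2 - 24 = -22$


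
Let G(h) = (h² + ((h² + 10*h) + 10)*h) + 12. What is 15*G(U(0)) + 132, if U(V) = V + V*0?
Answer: 312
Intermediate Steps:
U(V) = V (U(V) = V + 0 = V)
G(h) = 12 + h² + h*(10 + h² + 10*h) (G(h) = (h² + (10 + h² + 10*h)*h) + 12 = (h² + h*(10 + h² + 10*h)) + 12 = 12 + h² + h*(10 + h² + 10*h))
15*G(U(0)) + 132 = 15*(12 + 0³ + 10*0 + 11*0²) + 132 = 15*(12 + 0 + 0 + 11*0) + 132 = 15*(12 + 0 + 0 + 0) + 132 = 15*12 + 132 = 180 + 132 = 312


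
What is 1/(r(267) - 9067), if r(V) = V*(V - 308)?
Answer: -1/20014 ≈ -4.9965e-5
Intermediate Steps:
r(V) = V*(-308 + V)
1/(r(267) - 9067) = 1/(267*(-308 + 267) - 9067) = 1/(267*(-41) - 9067) = 1/(-10947 - 9067) = 1/(-20014) = -1/20014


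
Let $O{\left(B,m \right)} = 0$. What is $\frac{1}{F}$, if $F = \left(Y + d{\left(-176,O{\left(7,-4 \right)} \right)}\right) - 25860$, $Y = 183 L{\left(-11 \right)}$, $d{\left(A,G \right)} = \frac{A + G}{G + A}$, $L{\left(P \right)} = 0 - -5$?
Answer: $- \frac{1}{24944} \approx -4.009 \cdot 10^{-5}$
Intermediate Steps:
$L{\left(P \right)} = 5$ ($L{\left(P \right)} = 0 + 5 = 5$)
$d{\left(A,G \right)} = 1$ ($d{\left(A,G \right)} = \frac{A + G}{A + G} = 1$)
$Y = 915$ ($Y = 183 \cdot 5 = 915$)
$F = -24944$ ($F = \left(915 + 1\right) - 25860 = 916 - 25860 = -24944$)
$\frac{1}{F} = \frac{1}{-24944} = - \frac{1}{24944}$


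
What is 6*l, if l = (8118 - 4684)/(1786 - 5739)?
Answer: -20604/3953 ≈ -5.2122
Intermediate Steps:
l = -3434/3953 (l = 3434/(-3953) = 3434*(-1/3953) = -3434/3953 ≈ -0.86871)
6*l = 6*(-3434/3953) = -20604/3953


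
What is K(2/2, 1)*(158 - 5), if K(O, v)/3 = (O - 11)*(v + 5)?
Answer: -27540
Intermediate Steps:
K(O, v) = 3*(-11 + O)*(5 + v) (K(O, v) = 3*((O - 11)*(v + 5)) = 3*((-11 + O)*(5 + v)) = 3*(-11 + O)*(5 + v))
K(2/2, 1)*(158 - 5) = (-165 - 33*1 + 15*(2/2) + 3*(2/2)*1)*(158 - 5) = (-165 - 33 + 15*(2*(½)) + 3*(2*(½))*1)*153 = (-165 - 33 + 15*1 + 3*1*1)*153 = (-165 - 33 + 15 + 3)*153 = -180*153 = -27540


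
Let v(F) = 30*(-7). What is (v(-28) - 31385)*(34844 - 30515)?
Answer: -136774755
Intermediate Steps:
v(F) = -210
(v(-28) - 31385)*(34844 - 30515) = (-210 - 31385)*(34844 - 30515) = -31595*4329 = -136774755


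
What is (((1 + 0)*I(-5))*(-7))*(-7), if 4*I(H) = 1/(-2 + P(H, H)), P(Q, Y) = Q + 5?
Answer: -49/8 ≈ -6.1250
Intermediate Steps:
P(Q, Y) = 5 + Q
I(H) = 1/(4*(3 + H)) (I(H) = 1/(4*(-2 + (5 + H))) = 1/(4*(3 + H)))
(((1 + 0)*I(-5))*(-7))*(-7) = (((1 + 0)*(1/(4*(3 - 5))))*(-7))*(-7) = ((1*((¼)/(-2)))*(-7))*(-7) = ((1*((¼)*(-½)))*(-7))*(-7) = ((1*(-⅛))*(-7))*(-7) = -⅛*(-7)*(-7) = (7/8)*(-7) = -49/8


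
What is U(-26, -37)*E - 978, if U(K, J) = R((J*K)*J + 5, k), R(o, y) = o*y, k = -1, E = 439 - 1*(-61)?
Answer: 17793522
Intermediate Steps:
E = 500 (E = 439 + 61 = 500)
U(K, J) = -5 - K*J² (U(K, J) = ((J*K)*J + 5)*(-1) = (K*J² + 5)*(-1) = (5 + K*J²)*(-1) = -5 - K*J²)
U(-26, -37)*E - 978 = (-5 - 1*(-26)*(-37)²)*500 - 978 = (-5 - 1*(-26)*1369)*500 - 978 = (-5 + 35594)*500 - 978 = 35589*500 - 978 = 17794500 - 978 = 17793522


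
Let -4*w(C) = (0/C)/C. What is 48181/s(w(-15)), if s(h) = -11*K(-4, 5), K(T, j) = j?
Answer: -48181/55 ≈ -876.02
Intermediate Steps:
w(C) = 0 (w(C) = -0/C/(4*C) = -0/C = -1/4*0 = 0)
s(h) = -55 (s(h) = -11*5 = -55)
48181/s(w(-15)) = 48181/(-55) = 48181*(-1/55) = -48181/55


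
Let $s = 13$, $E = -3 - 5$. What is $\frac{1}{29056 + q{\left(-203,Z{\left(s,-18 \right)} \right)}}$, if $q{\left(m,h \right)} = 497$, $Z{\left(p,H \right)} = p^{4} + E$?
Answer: $\frac{1}{29553} \approx 3.3838 \cdot 10^{-5}$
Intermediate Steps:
$E = -8$ ($E = -3 - 5 = -8$)
$Z{\left(p,H \right)} = -8 + p^{4}$ ($Z{\left(p,H \right)} = p^{4} - 8 = -8 + p^{4}$)
$\frac{1}{29056 + q{\left(-203,Z{\left(s,-18 \right)} \right)}} = \frac{1}{29056 + 497} = \frac{1}{29553}$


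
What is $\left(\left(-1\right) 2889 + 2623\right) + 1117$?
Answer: $851$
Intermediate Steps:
$\left(\left(-1\right) 2889 + 2623\right) + 1117 = \left(-2889 + 2623\right) + 1117 = -266 + 1117 = 851$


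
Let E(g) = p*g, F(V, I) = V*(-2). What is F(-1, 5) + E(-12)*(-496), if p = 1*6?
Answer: 35714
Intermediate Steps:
p = 6
F(V, I) = -2*V
E(g) = 6*g
F(-1, 5) + E(-12)*(-496) = -2*(-1) + (6*(-12))*(-496) = 2 - 72*(-496) = 2 + 35712 = 35714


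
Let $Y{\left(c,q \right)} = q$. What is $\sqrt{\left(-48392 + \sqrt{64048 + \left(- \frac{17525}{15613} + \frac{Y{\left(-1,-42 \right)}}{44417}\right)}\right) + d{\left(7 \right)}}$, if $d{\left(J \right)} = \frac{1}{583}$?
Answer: $\frac{\sqrt{-7910097369149657829683212105 + 235707114569069 \sqrt{30801305124131599485077}}}{404300368043} \approx 219.41 i$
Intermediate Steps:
$d{\left(J \right)} = \frac{1}{583}$
$\sqrt{\left(-48392 + \sqrt{64048 + \left(- \frac{17525}{15613} + \frac{Y{\left(-1,-42 \right)}}{44417}\right)}\right) + d{\left(7 \right)}} = \sqrt{\left(-48392 + \sqrt{64048 - \left(\frac{42}{44417} + \frac{17525}{15613}\right)}\right) + \frac{1}{583}} = \sqrt{\left(-48392 + \sqrt{64048 - \frac{779063671}{693482621}}\right) + \frac{1}{583}} = \sqrt{\left(-48392 + \sqrt{\frac{44415395846137}{693482621}}\right) + \frac{1}{583}} = \sqrt{\left(-48392 + \frac{\sqrt{30801305124131599485077}}{693482621}\right) + \frac{1}{583}} = \sqrt{- \frac{28212535}{583} + \frac{\sqrt{30801305124131599485077}}{693482621}}$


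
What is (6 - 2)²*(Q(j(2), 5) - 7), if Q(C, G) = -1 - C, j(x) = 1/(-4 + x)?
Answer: -120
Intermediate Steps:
(6 - 2)²*(Q(j(2), 5) - 7) = (6 - 2)²*((-1 - 1/(-4 + 2)) - 7) = 4²*((-1 - 1/(-2)) - 7) = 16*((-1 - 1*(-½)) - 7) = 16*((-1 + ½) - 7) = 16*(-½ - 7) = 16*(-15/2) = -120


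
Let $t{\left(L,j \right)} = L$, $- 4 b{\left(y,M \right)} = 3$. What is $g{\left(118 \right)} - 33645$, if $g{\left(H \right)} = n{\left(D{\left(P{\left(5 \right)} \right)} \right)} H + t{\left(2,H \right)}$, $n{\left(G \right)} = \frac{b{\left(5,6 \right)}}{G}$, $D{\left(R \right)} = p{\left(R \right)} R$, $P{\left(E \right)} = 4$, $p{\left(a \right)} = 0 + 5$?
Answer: $- \frac{1345897}{40} \approx -33647.0$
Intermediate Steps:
$b{\left(y,M \right)} = - \frac{3}{4}$ ($b{\left(y,M \right)} = \left(- \frac{1}{4}\right) 3 = - \frac{3}{4}$)
$p{\left(a \right)} = 5$
$D{\left(R \right)} = 5 R$
$n{\left(G \right)} = - \frac{3}{4 G}$
$g{\left(H \right)} = 2 - \frac{3 H}{80}$ ($g{\left(H \right)} = - \frac{3}{4 \cdot 5 \cdot 4} H + 2 = - \frac{3}{4 \cdot 20} H + 2 = \left(- \frac{3}{4}\right) \frac{1}{20} H + 2 = - \frac{3 H}{80} + 2 = 2 - \frac{3 H}{80}$)
$g{\left(118 \right)} - 33645 = \left(2 - \frac{177}{40}\right) - 33645 = - \frac{97}{40} - 33645 = - \frac{1345897}{40}$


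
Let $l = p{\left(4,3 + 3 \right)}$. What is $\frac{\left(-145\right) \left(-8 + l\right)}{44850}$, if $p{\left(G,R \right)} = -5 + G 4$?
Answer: $- \frac{29}{2990} \approx -0.009699$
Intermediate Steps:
$p{\left(G,R \right)} = -5 + 4 G$
$l = 11$ ($l = -5 + 4 \cdot 4 = -5 + 16 = 11$)
$\frac{\left(-145\right) \left(-8 + l\right)}{44850} = \frac{\left(-145\right) \left(-8 + 11\right)}{44850} = \left(-145\right) 3 \cdot \frac{1}{44850} = \left(-435\right) \frac{1}{44850} = - \frac{29}{2990}$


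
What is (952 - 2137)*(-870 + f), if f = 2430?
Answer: -1848600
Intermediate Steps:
(952 - 2137)*(-870 + f) = (952 - 2137)*(-870 + 2430) = -1185*1560 = -1848600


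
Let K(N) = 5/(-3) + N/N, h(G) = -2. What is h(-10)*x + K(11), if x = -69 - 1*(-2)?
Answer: 400/3 ≈ 133.33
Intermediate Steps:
x = -67 (x = -69 + 2 = -67)
K(N) = -2/3 (K(N) = 5*(-1/3) + 1 = -5/3 + 1 = -2/3)
h(-10)*x + K(11) = -2*(-67) - 2/3 = 134 - 2/3 = 400/3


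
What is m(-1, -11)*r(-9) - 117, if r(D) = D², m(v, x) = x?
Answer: -1008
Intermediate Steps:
m(-1, -11)*r(-9) - 117 = -11*(-9)² - 117 = -11*81 - 117 = -891 - 117 = -1008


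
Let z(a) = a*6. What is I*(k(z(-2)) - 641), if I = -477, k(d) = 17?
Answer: 297648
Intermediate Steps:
z(a) = 6*a
I*(k(z(-2)) - 641) = -477*(17 - 641) = -477*(-624) = 297648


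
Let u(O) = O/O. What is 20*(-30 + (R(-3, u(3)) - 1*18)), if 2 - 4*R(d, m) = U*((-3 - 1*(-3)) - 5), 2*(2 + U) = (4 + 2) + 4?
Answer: -875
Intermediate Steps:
U = 3 (U = -2 + ((4 + 2) + 4)/2 = -2 + (6 + 4)/2 = -2 + (½)*10 = -2 + 5 = 3)
u(O) = 1
R(d, m) = 17/4 (R(d, m) = ½ - 3*((-3 - 1*(-3)) - 5)/4 = ½ - 3*((-3 + 3) - 5)/4 = ½ - 3*(0 - 5)/4 = ½ - 3*(-5)/4 = ½ - ¼*(-15) = ½ + 15/4 = 17/4)
20*(-30 + (R(-3, u(3)) - 1*18)) = 20*(-30 + (17/4 - 1*18)) = 20*(-30 + (17/4 - 18)) = 20*(-30 - 55/4) = 20*(-175/4) = -875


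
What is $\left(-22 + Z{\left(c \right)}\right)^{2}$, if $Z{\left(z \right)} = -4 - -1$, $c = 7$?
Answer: $625$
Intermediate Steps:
$Z{\left(z \right)} = -3$ ($Z{\left(z \right)} = -4 + 1 = -3$)
$\left(-22 + Z{\left(c \right)}\right)^{2} = \left(-22 - 3\right)^{2} = \left(-25\right)^{2} = 625$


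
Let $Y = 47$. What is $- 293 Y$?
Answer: $-13771$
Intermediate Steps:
$- 293 Y = \left(-293\right) 47 = -13771$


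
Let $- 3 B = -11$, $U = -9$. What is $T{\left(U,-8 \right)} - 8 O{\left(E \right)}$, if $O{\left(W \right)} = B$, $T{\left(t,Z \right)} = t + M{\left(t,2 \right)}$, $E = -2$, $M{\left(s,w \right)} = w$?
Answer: $- \frac{109}{3} \approx -36.333$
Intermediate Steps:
$T{\left(t,Z \right)} = 2 + t$ ($T{\left(t,Z \right)} = t + 2 = 2 + t$)
$B = \frac{11}{3}$ ($B = \left(- \frac{1}{3}\right) \left(-11\right) = \frac{11}{3} \approx 3.6667$)
$O{\left(W \right)} = \frac{11}{3}$
$T{\left(U,-8 \right)} - 8 O{\left(E \right)} = \left(2 - 9\right) - \frac{88}{3} = -7 - \frac{88}{3} = - \frac{109}{3}$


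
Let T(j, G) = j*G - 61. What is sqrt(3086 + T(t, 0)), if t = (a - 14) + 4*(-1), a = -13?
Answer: 55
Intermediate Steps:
t = -31 (t = (-13 - 14) + 4*(-1) = -27 - 4 = -31)
T(j, G) = -61 + G*j (T(j, G) = G*j - 61 = -61 + G*j)
sqrt(3086 + T(t, 0)) = sqrt(3086 + (-61 + 0*(-31))) = sqrt(3086 + (-61 + 0)) = sqrt(3086 - 61) = sqrt(3025) = 55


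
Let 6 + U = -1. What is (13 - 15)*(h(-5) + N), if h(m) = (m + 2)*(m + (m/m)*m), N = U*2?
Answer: -32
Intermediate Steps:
U = -7 (U = -6 - 1 = -7)
N = -14 (N = -7*2 = -14)
h(m) = 2*m*(2 + m) (h(m) = (2 + m)*(m + 1*m) = (2 + m)*(m + m) = (2 + m)*(2*m) = 2*m*(2 + m))
(13 - 15)*(h(-5) + N) = (13 - 15)*(2*(-5)*(2 - 5) - 14) = -2*(2*(-5)*(-3) - 14) = -2*(30 - 14) = -2*16 = -32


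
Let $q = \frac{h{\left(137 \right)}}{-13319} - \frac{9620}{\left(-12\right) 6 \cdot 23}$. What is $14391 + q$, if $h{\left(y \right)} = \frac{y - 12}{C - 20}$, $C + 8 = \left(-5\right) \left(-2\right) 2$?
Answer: $\frac{317539849879}{22056264} \approx 14397.0$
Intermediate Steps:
$C = 12$ ($C = -8 + \left(-5\right) \left(-2\right) 2 = -8 + 10 \cdot 2 = -8 + 20 = 12$)
$h{\left(y \right)} = \frac{3}{2} - \frac{y}{8}$ ($h{\left(y \right)} = \frac{y - 12}{12 - 20} = \frac{-12 + y}{-8} = \left(-12 + y\right) \left(- \frac{1}{8}\right) = \frac{3}{2} - \frac{y}{8}$)
$q = \frac{128154655}{22056264}$ ($q = \frac{\frac{3}{2} - \frac{137}{8}}{-13319} - \frac{9620}{\left(-12\right) 6 \cdot 23} = \left(\frac{3}{2} - \frac{137}{8}\right) \left(- \frac{1}{13319}\right) - \frac{9620}{\left(-72\right) 23} = \left(- \frac{125}{8}\right) \left(- \frac{1}{13319}\right) - \frac{9620}{-1656} = \frac{125}{106552} - - \frac{2405}{414} = \frac{125}{106552} + \frac{2405}{414} = \frac{128154655}{22056264} \approx 5.8103$)
$14391 + q = 14391 + \frac{128154655}{22056264} = \frac{317539849879}{22056264}$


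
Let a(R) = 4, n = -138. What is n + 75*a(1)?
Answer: 162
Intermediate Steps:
n + 75*a(1) = -138 + 75*4 = -138 + 300 = 162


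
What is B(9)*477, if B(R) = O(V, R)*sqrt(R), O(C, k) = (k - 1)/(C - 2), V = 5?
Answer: 3816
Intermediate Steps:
O(C, k) = (-1 + k)/(-2 + C)
B(R) = sqrt(R)*(-1/3 + R/3) (B(R) = ((-1 + R)/(-2 + 5))*sqrt(R) = ((-1 + R)/3)*sqrt(R) = (-1/3 + R/3)*sqrt(R) = sqrt(R)*(-1/3 + R/3))
B(9)*477 = (sqrt(9)*(-1 + 9)/3)*477 = ((1/3)*3*8)*477 = 8*477 = 3816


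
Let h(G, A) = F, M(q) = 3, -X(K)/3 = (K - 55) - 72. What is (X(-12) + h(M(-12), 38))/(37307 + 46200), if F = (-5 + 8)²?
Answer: 426/83507 ≈ 0.0051014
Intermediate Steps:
X(K) = 381 - 3*K (X(K) = -3*((K - 55) - 72) = -3*((-55 + K) - 72) = -3*(-127 + K) = 381 - 3*K)
F = 9 (F = 3² = 9)
h(G, A) = 9
(X(-12) + h(M(-12), 38))/(37307 + 46200) = ((381 - 3*(-12)) + 9)/(37307 + 46200) = ((381 + 36) + 9)/83507 = (417 + 9)*(1/83507) = 426*(1/83507) = 426/83507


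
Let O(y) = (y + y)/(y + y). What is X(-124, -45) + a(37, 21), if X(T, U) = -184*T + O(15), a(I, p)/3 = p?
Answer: 22880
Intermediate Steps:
a(I, p) = 3*p
O(y) = 1 (O(y) = (2*y)/((2*y)) = (2*y)*(1/(2*y)) = 1)
X(T, U) = 1 - 184*T (X(T, U) = -184*T + 1 = 1 - 184*T)
X(-124, -45) + a(37, 21) = (1 - 184*(-124)) + 3*21 = (1 + 22816) + 63 = 22817 + 63 = 22880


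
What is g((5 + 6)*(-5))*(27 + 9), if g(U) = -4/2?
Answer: -72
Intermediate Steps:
g(U) = -2 (g(U) = -4*½ = -2)
g((5 + 6)*(-5))*(27 + 9) = -2*(27 + 9) = -2*36 = -72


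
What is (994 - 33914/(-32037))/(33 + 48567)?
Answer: 7969673/389249550 ≈ 0.020474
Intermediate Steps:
(994 - 33914/(-32037))/(33 + 48567) = (994 - 33914*(-1/32037))/48600 = (994 + 33914/32037)*(1/48600) = (31878692/32037)*(1/48600) = 7969673/389249550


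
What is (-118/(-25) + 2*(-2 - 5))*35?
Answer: -1624/5 ≈ -324.80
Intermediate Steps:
(-118/(-25) + 2*(-2 - 5))*35 = (-118*(-1/25) + 2*(-7))*35 = (118/25 - 14)*35 = -232/25*35 = -1624/5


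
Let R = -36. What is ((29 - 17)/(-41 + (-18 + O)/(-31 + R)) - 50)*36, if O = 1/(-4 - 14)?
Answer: -88938792/49121 ≈ -1810.6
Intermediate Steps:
O = -1/18 (O = 1/(-18) = -1/18 ≈ -0.055556)
((29 - 17)/(-41 + (-18 + O)/(-31 + R)) - 50)*36 = ((29 - 17)/(-41 + (-18 - 1/18)/(-31 - 36)) - 50)*36 = (12/(-41 - 325/18/(-67)) - 50)*36 = (12/(-41 - 325/18*(-1/67)) - 50)*36 = (12/(-41 + 325/1206) - 50)*36 = (12/(-49121/1206) - 50)*36 = (12*(-1206/49121) - 50)*36 = (-14472/49121 - 50)*36 = -2470522/49121*36 = -88938792/49121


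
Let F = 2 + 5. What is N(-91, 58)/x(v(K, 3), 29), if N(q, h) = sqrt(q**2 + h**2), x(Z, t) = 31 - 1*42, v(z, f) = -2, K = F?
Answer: -sqrt(11645)/11 ≈ -9.8102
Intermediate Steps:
F = 7
K = 7
x(Z, t) = -11 (x(Z, t) = 31 - 42 = -11)
N(q, h) = sqrt(h**2 + q**2)
N(-91, 58)/x(v(K, 3), 29) = sqrt(58**2 + (-91)**2)/(-11) = sqrt(3364 + 8281)*(-1/11) = sqrt(11645)*(-1/11) = -sqrt(11645)/11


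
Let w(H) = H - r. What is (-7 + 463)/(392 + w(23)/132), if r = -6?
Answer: 60192/51773 ≈ 1.1626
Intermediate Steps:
w(H) = 6 + H (w(H) = H - 1*(-6) = H + 6 = 6 + H)
(-7 + 463)/(392 + w(23)/132) = (-7 + 463)/(392 + (6 + 23)/132) = 456/(392 + 29*(1/132)) = 456/(392 + 29/132) = 456/(51773/132) = 456*(132/51773) = 60192/51773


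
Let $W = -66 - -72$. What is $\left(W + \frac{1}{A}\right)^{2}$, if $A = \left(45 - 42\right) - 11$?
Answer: $\frac{2209}{64} \approx 34.516$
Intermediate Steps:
$A = -8$ ($A = 3 - 11 = -8$)
$W = 6$ ($W = -66 + 72 = 6$)
$\left(W + \frac{1}{A}\right)^{2} = \left(6 + \frac{1}{-8}\right)^{2} = \left(6 - \frac{1}{8}\right)^{2} = \left(\frac{47}{8}\right)^{2} = \frac{2209}{64}$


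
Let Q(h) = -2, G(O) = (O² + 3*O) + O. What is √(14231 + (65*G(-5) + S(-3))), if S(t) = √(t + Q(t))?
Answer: √(14556 + I*√5) ≈ 120.65 + 0.0093*I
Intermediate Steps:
G(O) = O² + 4*O
S(t) = √(-2 + t) (S(t) = √(t - 2) = √(-2 + t))
√(14231 + (65*G(-5) + S(-3))) = √(14231 + (65*(-5*(4 - 5)) + √(-2 - 3))) = √(14231 + (65*(-5*(-1)) + √(-5))) = √(14231 + (65*5 + I*√5)) = √(14231 + (325 + I*√5)) = √(14556 + I*√5)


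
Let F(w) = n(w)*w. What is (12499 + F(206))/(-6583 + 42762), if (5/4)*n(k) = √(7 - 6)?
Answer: 2753/7865 ≈ 0.35003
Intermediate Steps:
n(k) = ⅘ (n(k) = 4*√(7 - 6)/5 = 4*√1/5 = (⅘)*1 = ⅘)
F(w) = 4*w/5
(12499 + F(206))/(-6583 + 42762) = (12499 + (⅘)*206)/(-6583 + 42762) = (12499 + 824/5)/36179 = (63319/5)*(1/36179) = 2753/7865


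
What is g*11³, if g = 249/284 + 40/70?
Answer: 3831949/1988 ≈ 1927.5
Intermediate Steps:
g = 2879/1988 (g = 249*(1/284) + 40*(1/70) = 249/284 + 4/7 = 2879/1988 ≈ 1.4482)
g*11³ = (2879/1988)*11³ = (2879/1988)*1331 = 3831949/1988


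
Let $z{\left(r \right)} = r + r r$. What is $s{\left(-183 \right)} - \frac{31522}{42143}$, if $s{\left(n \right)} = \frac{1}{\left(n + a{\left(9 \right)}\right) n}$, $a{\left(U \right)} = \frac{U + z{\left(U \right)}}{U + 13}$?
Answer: $- \frac{121134088}{161955549} \approx -0.74795$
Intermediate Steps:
$z{\left(r \right)} = r + r^{2}$
$a{\left(U \right)} = \frac{U + U \left(1 + U\right)}{13 + U}$ ($a{\left(U \right)} = \frac{U + U \left(1 + U\right)}{U + 13} = \frac{U + U \left(1 + U\right)}{13 + U}$)
$s{\left(n \right)} = \frac{1}{n \left(\frac{9}{2} + n\right)}$ ($s{\left(n \right)} = \frac{1}{\left(n + \frac{9 \left(2 + 9\right)}{13 + 9}\right) n} = \frac{1}{\left(n + 9 \cdot \frac{1}{22} \cdot 11\right) n} = \frac{1}{\left(n + \frac{9}{2}\right) n} = \frac{1}{\left(\frac{9}{2} + n\right) n} = \frac{1}{n \left(\frac{9}{2} + n\right)}$)
$s{\left(-183 \right)} - \frac{31522}{42143} = \frac{2}{\left(-183\right) \left(9 + 2 \left(-183\right)\right)} - \frac{31522}{42143} = 2 \left(- \frac{1}{183}\right) \frac{1}{9 - 366} - 31522 \cdot \frac{1}{42143} = 2 \left(- \frac{1}{183}\right) \frac{1}{-357} - \frac{31522}{42143} = 2 \left(- \frac{1}{183}\right) \left(- \frac{1}{357}\right) - \frac{31522}{42143} = \frac{2}{65331} - \frac{31522}{42143} = - \frac{121134088}{161955549}$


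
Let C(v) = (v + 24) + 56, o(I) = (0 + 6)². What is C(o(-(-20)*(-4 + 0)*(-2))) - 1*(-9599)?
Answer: 9715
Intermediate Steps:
o(I) = 36 (o(I) = 6² = 36)
C(v) = 80 + v (C(v) = (24 + v) + 56 = 80 + v)
C(o(-(-20)*(-4 + 0)*(-2))) - 1*(-9599) = (80 + 36) - 1*(-9599) = 116 + 9599 = 9715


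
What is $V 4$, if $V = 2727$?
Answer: $10908$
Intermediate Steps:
$V 4 = 2727 \cdot 4 = 10908$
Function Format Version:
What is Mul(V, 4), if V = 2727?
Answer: 10908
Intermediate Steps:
Mul(V, 4) = Mul(2727, 4) = 10908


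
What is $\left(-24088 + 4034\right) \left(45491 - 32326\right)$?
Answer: $-264010910$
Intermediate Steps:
$\left(-24088 + 4034\right) \left(45491 - 32326\right) = \left(-20054\right) 13165 = -264010910$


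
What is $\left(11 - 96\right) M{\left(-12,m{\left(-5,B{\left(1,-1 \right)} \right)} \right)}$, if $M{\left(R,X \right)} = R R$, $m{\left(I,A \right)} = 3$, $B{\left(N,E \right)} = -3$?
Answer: $-12240$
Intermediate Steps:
$M{\left(R,X \right)} = R^{2}$
$\left(11 - 96\right) M{\left(-12,m{\left(-5,B{\left(1,-1 \right)} \right)} \right)} = \left(11 - 96\right) \left(-12\right)^{2} = \left(-85\right) 144 = -12240$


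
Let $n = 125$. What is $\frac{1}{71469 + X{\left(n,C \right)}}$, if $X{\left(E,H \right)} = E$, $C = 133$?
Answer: $\frac{1}{71594} \approx 1.3968 \cdot 10^{-5}$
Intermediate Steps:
$\frac{1}{71469 + X{\left(n,C \right)}} = \frac{1}{71469 + 125} = \frac{1}{71594}$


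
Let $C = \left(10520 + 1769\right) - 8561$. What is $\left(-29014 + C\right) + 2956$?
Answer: $-22330$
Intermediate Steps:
$C = 3728$ ($C = 12289 - 8561 = 3728$)
$\left(-29014 + C\right) + 2956 = \left(-29014 + 3728\right) + 2956 = -25286 + 2956 = -22330$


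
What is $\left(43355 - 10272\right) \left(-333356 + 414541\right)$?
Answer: $2685843355$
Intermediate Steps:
$\left(43355 - 10272\right) \left(-333356 + 414541\right) = 33083 \cdot 81185 = 2685843355$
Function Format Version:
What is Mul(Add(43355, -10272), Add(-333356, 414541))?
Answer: 2685843355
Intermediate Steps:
Mul(Add(43355, -10272), Add(-333356, 414541)) = Mul(33083, 81185) = 2685843355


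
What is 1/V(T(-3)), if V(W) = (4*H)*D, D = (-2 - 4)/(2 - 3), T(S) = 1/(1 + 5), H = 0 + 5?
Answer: 1/120 ≈ 0.0083333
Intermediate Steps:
H = 5
T(S) = 1/6
D = 6 (D = -6/(-1) = -6*(-1) = 6)
V(W) = 120 (V(W) = (4*5)*6 = 20*6 = 120)
1/V(T(-3)) = 1/120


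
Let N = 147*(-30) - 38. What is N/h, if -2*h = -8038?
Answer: -4448/4019 ≈ -1.1067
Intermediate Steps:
h = 4019 (h = -1/2*(-8038) = 4019)
N = -4448 (N = -4410 - 38 = -4448)
N/h = -4448/4019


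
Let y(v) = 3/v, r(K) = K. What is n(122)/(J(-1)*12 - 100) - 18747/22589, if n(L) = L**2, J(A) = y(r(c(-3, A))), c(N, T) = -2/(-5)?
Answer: -168201073/112945 ≈ -1489.2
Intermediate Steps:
c(N, T) = 2/5 (c(N, T) = -2*(-1/5) = 2/5)
J(A) = 15/2 (J(A) = 3/(2/5) = 3*(5/2) = 15/2)
n(122)/(J(-1)*12 - 100) - 18747/22589 = 122**2/((15/2)*12 - 100) - 18747/22589 = 14884/(90 - 100) - 18747*1/22589 = 14884/(-10) - 18747/22589 = 14884*(-1/10) - 18747/22589 = -7442/5 - 18747/22589 = -168201073/112945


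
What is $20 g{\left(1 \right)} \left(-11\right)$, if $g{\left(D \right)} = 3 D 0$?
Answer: $0$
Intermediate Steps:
$g{\left(D \right)} = 0$
$20 g{\left(1 \right)} \left(-11\right) = 20 \cdot 0 \left(-11\right) = 0 \left(-11\right) = 0$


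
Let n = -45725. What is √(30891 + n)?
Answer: I*√14834 ≈ 121.79*I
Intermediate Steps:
√(30891 + n) = √(30891 - 45725) = √(-14834) = I*√14834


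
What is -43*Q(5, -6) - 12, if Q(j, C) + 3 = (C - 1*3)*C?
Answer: -2205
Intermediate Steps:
Q(j, C) = -3 + C*(-3 + C) (Q(j, C) = -3 + (C - 1*3)*C = -3 + (C - 3)*C = -3 + (-3 + C)*C = -3 + C*(-3 + C))
-43*Q(5, -6) - 12 = -43*(-3 + (-6)² - 3*(-6)) - 12 = -43*(-3 + 36 + 18) - 12 = -43*51 - 12 = -2193 - 12 = -2205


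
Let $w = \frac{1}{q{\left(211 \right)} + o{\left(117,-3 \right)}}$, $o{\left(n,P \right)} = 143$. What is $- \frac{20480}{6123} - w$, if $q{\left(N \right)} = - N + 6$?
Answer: $- \frac{1263637}{379626} \approx -3.3286$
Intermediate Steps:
$q{\left(N \right)} = 6 - N$
$w = - \frac{1}{62}$ ($w = \frac{1}{\left(6 - 211\right) + 143} = \frac{1}{-205 + 143} = \frac{1}{-62} = - \frac{1}{62} \approx -0.016129$)
$- \frac{20480}{6123} - w = - \frac{20480}{6123} - - \frac{1}{62} = \left(-20480\right) \frac{1}{6123} + \frac{1}{62} = - \frac{20480}{6123} + \frac{1}{62} = - \frac{1263637}{379626}$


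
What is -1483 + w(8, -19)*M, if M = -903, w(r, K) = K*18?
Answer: 307343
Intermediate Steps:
w(r, K) = 18*K
-1483 + w(8, -19)*M = -1483 + (18*(-19))*(-903) = -1483 - 342*(-903) = -1483 + 308826 = 307343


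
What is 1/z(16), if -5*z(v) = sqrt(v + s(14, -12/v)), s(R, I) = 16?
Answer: -5*sqrt(2)/8 ≈ -0.88388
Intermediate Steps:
z(v) = -sqrt(16 + v)/5 (z(v) = -sqrt(v + 16)/5 = -sqrt(16 + v)/5)
1/z(16) = 1/(-sqrt(16 + 16)/5) = 1/(-4*sqrt(2)/5) = -5*sqrt(2)/8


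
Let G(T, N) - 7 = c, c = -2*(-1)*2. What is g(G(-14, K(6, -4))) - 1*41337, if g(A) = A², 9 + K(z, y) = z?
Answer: -41216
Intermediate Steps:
K(z, y) = -9 + z
c = 4 (c = 2*2 = 4)
G(T, N) = 11 (G(T, N) = 7 + 4 = 11)
g(G(-14, K(6, -4))) - 1*41337 = 11² - 1*41337 = 121 - 41337 = -41216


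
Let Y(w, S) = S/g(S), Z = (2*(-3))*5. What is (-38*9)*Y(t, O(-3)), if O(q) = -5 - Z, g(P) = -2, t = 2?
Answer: 4275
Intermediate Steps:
Z = -30 (Z = -6*5 = -30)
O(q) = 25 (O(q) = -5 - 1*(-30) = -5 + 30 = 25)
Y(w, S) = -S/2 (Y(w, S) = S/(-2) = S*(-½) = -S/2)
(-38*9)*Y(t, O(-3)) = (-38*9)*(-½*25) = -342*(-25/2) = 4275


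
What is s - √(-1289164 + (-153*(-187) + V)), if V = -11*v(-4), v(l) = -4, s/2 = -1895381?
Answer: -3790762 - I*√1260509 ≈ -3.7908e+6 - 1122.7*I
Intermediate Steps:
s = -3790762 (s = 2*(-1895381) = -3790762)
V = 44 (V = -11*(-4) = 44)
s - √(-1289164 + (-153*(-187) + V)) = -3790762 - √(-1289164 + (-153*(-187) + 44)) = -3790762 - √(-1289164 + (28611 + 44)) = -3790762 - √(-1289164 + 28655) = -3790762 - √(-1260509) = -3790762 - I*√1260509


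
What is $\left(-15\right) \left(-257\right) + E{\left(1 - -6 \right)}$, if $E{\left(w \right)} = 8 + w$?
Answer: $3870$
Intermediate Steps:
$\left(-15\right) \left(-257\right) + E{\left(1 - -6 \right)} = \left(-15\right) \left(-257\right) + \left(8 + \left(1 - -6\right)\right) = 3855 + \left(8 + \left(1 + 6\right)\right) = 3855 + \left(8 + 7\right) = 3855 + 15 = 3870$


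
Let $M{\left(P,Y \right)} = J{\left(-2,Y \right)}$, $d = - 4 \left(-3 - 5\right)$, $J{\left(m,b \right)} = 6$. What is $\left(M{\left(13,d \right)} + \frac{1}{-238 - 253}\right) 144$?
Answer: $\frac{424080}{491} \approx 863.71$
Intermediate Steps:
$d = 32$ ($d = \left(-4\right) \left(-8\right) = 32$)
$M{\left(P,Y \right)} = 6$
$\left(M{\left(13,d \right)} + \frac{1}{-238 - 253}\right) 144 = \left(6 + \frac{1}{-238 - 253}\right) 144 = \left(6 + \frac{1}{-491}\right) 144 = \left(6 - \frac{1}{491}\right) 144 = \frac{2945}{491} \cdot 144 = \frac{424080}{491}$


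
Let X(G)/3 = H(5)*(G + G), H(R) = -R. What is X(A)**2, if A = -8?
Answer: 57600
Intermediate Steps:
X(G) = -30*G (X(G) = 3*((-1*5)*(G + G)) = 3*(-10*G) = -30*G)
X(A)**2 = (-30*(-8))**2 = 240**2 = 57600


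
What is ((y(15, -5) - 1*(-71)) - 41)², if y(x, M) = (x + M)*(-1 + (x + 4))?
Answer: 44100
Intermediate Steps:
y(x, M) = (3 + x)*(M + x) (y(x, M) = (M + x)*(-1 + (4 + x)) = (M + x)*(3 + x) = (3 + x)*(M + x))
((y(15, -5) - 1*(-71)) - 41)² = (((15² + 3*(-5) + 3*15 - 5*15) - 1*(-71)) - 41)² = (((225 - 15 + 45 - 75) + 71) - 41)² = ((180 + 71) - 41)² = (251 - 41)² = 210² = 44100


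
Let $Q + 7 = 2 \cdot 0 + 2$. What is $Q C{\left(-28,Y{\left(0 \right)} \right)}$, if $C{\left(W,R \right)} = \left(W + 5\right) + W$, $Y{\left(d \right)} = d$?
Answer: $255$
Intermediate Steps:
$Q = -5$ ($Q = -7 + \left(2 \cdot 0 + 2\right) = -7 + \left(0 + 2\right) = -7 + 2 = -5$)
$C{\left(W,R \right)} = 5 + 2 W$ ($C{\left(W,R \right)} = \left(5 + W\right) + W = 5 + 2 W$)
$Q C{\left(-28,Y{\left(0 \right)} \right)} = - 5 \left(5 + 2 \left(-28\right)\right) = - 5 \left(5 - 56\right) = \left(-5\right) \left(-51\right) = 255$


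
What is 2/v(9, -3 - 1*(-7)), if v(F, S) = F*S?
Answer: 1/18 ≈ 0.055556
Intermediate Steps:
2/v(9, -3 - 1*(-7)) = 2/(9*(-3 - 1*(-7))) = 2/(9*(-3 + 7)) = 2/(9*4) = 2/36 = (1/36)*2 = 1/18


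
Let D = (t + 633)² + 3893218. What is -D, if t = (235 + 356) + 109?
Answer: -5670107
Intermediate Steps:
t = 700 (t = 591 + 109 = 700)
D = 5670107 (D = (700 + 633)² + 3893218 = 1333² + 3893218 = 1776889 + 3893218 = 5670107)
-D = -1*5670107 = -5670107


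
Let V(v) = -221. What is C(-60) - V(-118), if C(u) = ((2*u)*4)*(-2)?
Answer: 1181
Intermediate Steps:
C(u) = -16*u (C(u) = (8*u)*(-2) = -16*u)
C(-60) - V(-118) = -16*(-60) - 1*(-221) = 960 + 221 = 1181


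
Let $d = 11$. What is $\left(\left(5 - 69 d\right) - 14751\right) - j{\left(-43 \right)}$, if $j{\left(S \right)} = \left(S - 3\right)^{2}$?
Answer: $-17621$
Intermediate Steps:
$j{\left(S \right)} = \left(-3 + S\right)^{2}$
$\left(\left(5 - 69 d\right) - 14751\right) - j{\left(-43 \right)} = \left(\left(5 - 759\right) - 14751\right) - \left(-3 - 43\right)^{2} = \left(\left(5 - 759\right) - 14751\right) - \left(-46\right)^{2} = \left(-754 - 14751\right) - 2116 = -15505 - 2116 = -17621$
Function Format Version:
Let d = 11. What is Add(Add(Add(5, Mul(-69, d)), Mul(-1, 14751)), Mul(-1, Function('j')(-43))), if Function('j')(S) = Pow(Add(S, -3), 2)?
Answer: -17621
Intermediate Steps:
Function('j')(S) = Pow(Add(-3, S), 2)
Add(Add(Add(5, Mul(-69, d)), Mul(-1, 14751)), Mul(-1, Function('j')(-43))) = Add(Add(Add(5, Mul(-69, 11)), Mul(-1, 14751)), Mul(-1, Pow(Add(-3, -43), 2))) = Add(Add(Add(5, -759), -14751), Mul(-1, Pow(-46, 2))) = Add(Add(-754, -14751), Mul(-1, 2116)) = Add(-15505, -2116) = -17621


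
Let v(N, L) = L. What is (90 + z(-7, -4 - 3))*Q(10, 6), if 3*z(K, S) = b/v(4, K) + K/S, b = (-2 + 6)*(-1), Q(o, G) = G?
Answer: 3802/7 ≈ 543.14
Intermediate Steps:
b = -4 (b = 4*(-1) = -4)
z(K, S) = -4/(3*K) + K/(3*S) (z(K, S) = (-4/K + K/S)/3 = -4/(3*K) + K/(3*S))
(90 + z(-7, -4 - 3))*Q(10, 6) = (90 + (-4/3/(-7) + (⅓)*(-7)/(-4 - 3)))*6 = (90 + (-4/3*(-⅐) + (⅓)*(-7)/(-7)))*6 = (90 + (4/21 + (⅓)*(-7)*(-⅐)))*6 = (90 + (4/21 + ⅓))*6 = (90 + 11/21)*6 = (1901/21)*6 = 3802/7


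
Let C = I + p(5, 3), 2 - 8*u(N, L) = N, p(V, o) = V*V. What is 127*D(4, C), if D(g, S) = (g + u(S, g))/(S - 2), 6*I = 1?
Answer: 6731/1112 ≈ 6.0531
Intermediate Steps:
I = ⅙ (I = (⅙)*1 = ⅙ ≈ 0.16667)
p(V, o) = V²
u(N, L) = ¼ - N/8
C = 151/6 (C = ⅙ + 5² = ⅙ + 25 = 151/6 ≈ 25.167)
D(g, S) = (¼ + g - S/8)/(-2 + S) (D(g, S) = (g + (¼ - S/8))/(S - 2) = (¼ + g - S/8)/(-2 + S))
127*D(4, C) = 127*((2 - 1*151/6 + 8*4)/(8*(-2 + 151/6))) = 127*((2 - 151/6 + 32)/(8*(139/6))) = 127*((⅛)*(6/139)*(53/6)) = 127*(53/1112) = 6731/1112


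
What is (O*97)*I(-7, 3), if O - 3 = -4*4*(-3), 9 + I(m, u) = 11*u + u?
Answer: 133569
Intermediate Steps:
I(m, u) = -9 + 12*u (I(m, u) = -9 + (11*u + u) = -9 + 12*u)
O = 51 (O = 3 - 4*4*(-3) = 3 - 16*(-3) = 3 + 48 = 51)
(O*97)*I(-7, 3) = (51*97)*(-9 + 12*3) = 4947*(-9 + 36) = 4947*27 = 133569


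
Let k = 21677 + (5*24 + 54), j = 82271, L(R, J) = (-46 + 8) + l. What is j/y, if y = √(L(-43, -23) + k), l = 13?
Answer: 11753*√21826/3118 ≈ 556.88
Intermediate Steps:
L(R, J) = -25 (L(R, J) = (-46 + 8) + 13 = -38 + 13 = -25)
k = 21851 (k = 21677 + (120 + 54) = 21677 + 174 = 21851)
y = √21826 (y = √(-25 + 21851) = √21826 ≈ 147.74)
j/y = 82271/(√21826) = 82271*(√21826/21826) = 11753*√21826/3118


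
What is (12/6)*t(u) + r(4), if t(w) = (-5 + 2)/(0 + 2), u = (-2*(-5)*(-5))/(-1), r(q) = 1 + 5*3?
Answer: 13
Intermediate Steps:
r(q) = 16 (r(q) = 1 + 15 = 16)
u = 50 (u = (10*(-5))*(-1) = -50*(-1) = 50)
t(w) = -3/2
(12/6)*t(u) + r(4) = (12/6)*(-3/2) + 16 = (12*(⅙))*(-3/2) + 16 = 2*(-3/2) + 16 = -3 + 16 = 13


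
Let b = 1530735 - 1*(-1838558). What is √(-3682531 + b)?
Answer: I*√313238 ≈ 559.68*I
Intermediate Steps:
b = 3369293 (b = 1530735 + 1838558 = 3369293)
√(-3682531 + b) = √(-3682531 + 3369293) = √(-313238) = I*√313238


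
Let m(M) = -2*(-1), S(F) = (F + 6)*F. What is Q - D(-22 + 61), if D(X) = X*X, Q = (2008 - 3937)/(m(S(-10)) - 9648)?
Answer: -14669637/9646 ≈ -1520.8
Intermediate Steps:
S(F) = F*(6 + F) (S(F) = (6 + F)*F = F*(6 + F))
m(M) = 2
Q = 1929/9646 (Q = (2008 - 3937)/(2 - 9648) = -1929/(-9646) = -1929*(-1/9646) = 1929/9646 ≈ 0.19998)
D(X) = X²
Q - D(-22 + 61) = 1929/9646 - (-22 + 61)² = 1929/9646 - 1*39² = 1929/9646 - 1*1521 = 1929/9646 - 1521 = -14669637/9646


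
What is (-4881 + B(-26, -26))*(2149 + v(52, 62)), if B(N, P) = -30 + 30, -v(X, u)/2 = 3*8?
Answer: -10254981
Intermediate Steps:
v(X, u) = -48 (v(X, u) = -6*8 = -2*24 = -48)
B(N, P) = 0
(-4881 + B(-26, -26))*(2149 + v(52, 62)) = (-4881 + 0)*(2149 - 48) = -4881*2101 = -10254981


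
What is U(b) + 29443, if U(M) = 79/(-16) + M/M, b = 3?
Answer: 471025/16 ≈ 29439.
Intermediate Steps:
U(M) = -63/16 (U(M) = 79*(-1/16) + 1 = -79/16 + 1 = -63/16)
U(b) + 29443 = -63/16 + 29443 = 471025/16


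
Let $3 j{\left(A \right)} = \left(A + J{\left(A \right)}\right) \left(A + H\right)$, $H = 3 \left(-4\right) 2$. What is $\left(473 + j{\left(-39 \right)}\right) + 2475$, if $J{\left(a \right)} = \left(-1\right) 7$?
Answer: $3914$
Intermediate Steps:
$H = -24$ ($H = \left(-12\right) 2 = -24$)
$J{\left(a \right)} = -7$
$j{\left(A \right)} = \frac{\left(-24 + A\right) \left(-7 + A\right)}{3}$ ($j{\left(A \right)} = \frac{\left(A - 7\right) \left(A - 24\right)}{3} = \frac{\left(-7 + A\right) \left(-24 + A\right)}{3} = \frac{\left(-24 + A\right) \left(-7 + A\right)}{3}$)
$\left(473 + j{\left(-39 \right)}\right) + 2475 = \left(473 + \left(56 - -403 + \frac{\left(-39\right)^{2}}{3}\right)\right) + 2475 = \left(473 + \left(56 + 403 + \frac{1}{3} \cdot 1521\right)\right) + 2475 = \left(473 + \left(56 + 403 + 507\right)\right) + 2475 = \left(473 + 966\right) + 2475 = 1439 + 2475 = 3914$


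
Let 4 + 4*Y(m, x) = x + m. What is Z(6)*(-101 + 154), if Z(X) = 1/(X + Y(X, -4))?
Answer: 106/11 ≈ 9.6364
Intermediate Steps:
Y(m, x) = -1 + m/4 + x/4 (Y(m, x) = -1 + (x + m)/4 = -1 + (m + x)/4 = -1 + (m/4 + x/4) = -1 + m/4 + x/4)
Z(X) = 1/(-2 + 5*X/4) (Z(X) = 1/(X + (-1 + X/4 + (1/4)*(-4))) = 1/(X + (-1 + X/4 - 1)) = 1/(X + (-2 + X/4)) = 1/(-2 + 5*X/4))
Z(6)*(-101 + 154) = (4/(-8 + 5*6))*(-101 + 154) = (4/(-8 + 30))*53 = (4/22)*53 = (4*(1/22))*53 = (2/11)*53 = 106/11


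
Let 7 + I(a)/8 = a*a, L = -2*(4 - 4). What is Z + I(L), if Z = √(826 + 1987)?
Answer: -56 + √2813 ≈ -2.9623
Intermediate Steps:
Z = √2813 ≈ 53.038
L = 0 (L = -2*0 = 0)
I(a) = -56 + 8*a² (I(a) = -56 + 8*(a*a) = -56 + 8*a²)
Z + I(L) = √2813 + (-56 + 8*0²) = √2813 + (-56 + 8*0) = √2813 + (-56 + 0) = √2813 - 56 = -56 + √2813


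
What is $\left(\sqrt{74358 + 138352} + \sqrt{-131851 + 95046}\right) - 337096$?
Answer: $-337096 + \sqrt{212710} + i \sqrt{36805} \approx -3.3664 \cdot 10^{5} + 191.85 i$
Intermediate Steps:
$\left(\sqrt{74358 + 138352} + \sqrt{-131851 + 95046}\right) - 337096 = \left(\sqrt{212710} + \sqrt{-36805}\right) - 337096 = \left(\sqrt{212710} + i \sqrt{36805}\right) - 337096 = -337096 + \sqrt{212710} + i \sqrt{36805}$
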